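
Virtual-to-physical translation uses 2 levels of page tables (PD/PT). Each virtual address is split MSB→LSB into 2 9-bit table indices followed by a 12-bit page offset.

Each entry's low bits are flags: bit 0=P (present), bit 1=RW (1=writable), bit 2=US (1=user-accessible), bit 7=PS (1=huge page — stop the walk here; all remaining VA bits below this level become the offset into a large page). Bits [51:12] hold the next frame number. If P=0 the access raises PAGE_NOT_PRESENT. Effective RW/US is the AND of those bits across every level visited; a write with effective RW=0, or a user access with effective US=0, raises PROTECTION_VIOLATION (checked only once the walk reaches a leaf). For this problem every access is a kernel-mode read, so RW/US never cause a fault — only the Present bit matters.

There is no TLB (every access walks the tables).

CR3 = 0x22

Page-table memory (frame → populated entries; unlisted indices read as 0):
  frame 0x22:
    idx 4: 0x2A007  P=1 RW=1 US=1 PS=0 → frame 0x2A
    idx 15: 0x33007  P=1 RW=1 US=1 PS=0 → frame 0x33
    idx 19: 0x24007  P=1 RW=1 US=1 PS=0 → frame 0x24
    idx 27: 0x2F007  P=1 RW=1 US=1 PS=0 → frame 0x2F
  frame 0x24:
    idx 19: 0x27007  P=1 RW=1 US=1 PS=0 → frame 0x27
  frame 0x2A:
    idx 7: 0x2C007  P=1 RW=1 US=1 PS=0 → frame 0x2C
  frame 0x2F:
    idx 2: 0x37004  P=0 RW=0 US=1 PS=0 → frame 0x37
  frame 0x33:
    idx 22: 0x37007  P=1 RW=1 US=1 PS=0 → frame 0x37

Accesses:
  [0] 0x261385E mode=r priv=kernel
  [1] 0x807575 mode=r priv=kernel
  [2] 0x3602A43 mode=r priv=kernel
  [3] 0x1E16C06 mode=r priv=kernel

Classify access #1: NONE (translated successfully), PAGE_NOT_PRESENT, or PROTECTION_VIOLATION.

Walk each access:
#0 VA=0x261385E (r,kernel):
  L0 @0x22[19] → 0x24007  P=1,RW=1,US=1,PS=0
  L1 @0x24[19] → 0x27007  P=1,RW=1,US=1,PS=0
  → PA=0x2785E  (2 entries read)
#1 VA=0x807575 (r,kernel):
  L0 @0x22[4] → 0x2A007  P=1,RW=1,US=1,PS=0
  L1 @0x2A[7] → 0x2C007  P=1,RW=1,US=1,PS=0
  → PA=0x2C575  (2 entries read)
#2 VA=0x3602A43 (r,kernel):
  L0 @0x22[27] → 0x2F007  P=1,RW=1,US=1,PS=0
  L1 @0x2F[2] → 0x37004  P=0,RW=0,US=1,PS=0
  ⇒ fault: PAGE_NOT_PRESENT  — 2 lookups
#3 VA=0x1E16C06 (r,kernel):
  L0 @0x22[15] → 0x33007  P=1,RW=1,US=1,PS=0
  L1 @0x33[22] → 0x37007  P=1,RW=1,US=1,PS=0
  → PA=0x37C06  (2 entries read)

Access #1 fault: NONE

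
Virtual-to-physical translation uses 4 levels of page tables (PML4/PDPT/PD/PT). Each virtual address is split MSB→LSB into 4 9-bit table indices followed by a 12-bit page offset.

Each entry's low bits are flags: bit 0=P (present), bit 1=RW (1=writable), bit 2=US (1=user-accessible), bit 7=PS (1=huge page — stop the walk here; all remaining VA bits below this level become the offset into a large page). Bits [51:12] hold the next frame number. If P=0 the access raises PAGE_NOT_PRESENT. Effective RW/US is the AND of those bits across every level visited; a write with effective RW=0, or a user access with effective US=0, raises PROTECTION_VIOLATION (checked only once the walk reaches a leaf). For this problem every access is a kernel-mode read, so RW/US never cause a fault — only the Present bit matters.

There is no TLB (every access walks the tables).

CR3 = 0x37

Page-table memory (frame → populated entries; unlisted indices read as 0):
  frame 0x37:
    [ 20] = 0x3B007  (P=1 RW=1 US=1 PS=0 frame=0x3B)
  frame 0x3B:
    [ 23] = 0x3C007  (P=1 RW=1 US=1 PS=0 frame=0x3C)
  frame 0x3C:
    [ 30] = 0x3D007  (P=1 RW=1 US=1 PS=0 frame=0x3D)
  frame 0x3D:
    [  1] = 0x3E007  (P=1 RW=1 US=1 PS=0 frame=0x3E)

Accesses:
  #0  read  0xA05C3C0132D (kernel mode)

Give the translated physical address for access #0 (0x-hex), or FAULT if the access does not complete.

Per-access translation:
#0 VA=0xA05C3C0132D (r,kernel):
  L0: frame=0x37 idx=20 entry=0x3B007 [P=1 RW=1 US=1 PS=0]
  L1: frame=0x3B idx=23 entry=0x3C007 [P=1 RW=1 US=1 PS=0]
  L2: frame=0x3C idx=30 entry=0x3D007 [P=1 RW=1 US=1 PS=0]
  L3: frame=0x3D idx=1 entry=0x3E007 [P=1 RW=1 US=1 PS=0]
  ⇒ phys 0x3E32D  [4 reads]

Access #0 PA: 0x3E32D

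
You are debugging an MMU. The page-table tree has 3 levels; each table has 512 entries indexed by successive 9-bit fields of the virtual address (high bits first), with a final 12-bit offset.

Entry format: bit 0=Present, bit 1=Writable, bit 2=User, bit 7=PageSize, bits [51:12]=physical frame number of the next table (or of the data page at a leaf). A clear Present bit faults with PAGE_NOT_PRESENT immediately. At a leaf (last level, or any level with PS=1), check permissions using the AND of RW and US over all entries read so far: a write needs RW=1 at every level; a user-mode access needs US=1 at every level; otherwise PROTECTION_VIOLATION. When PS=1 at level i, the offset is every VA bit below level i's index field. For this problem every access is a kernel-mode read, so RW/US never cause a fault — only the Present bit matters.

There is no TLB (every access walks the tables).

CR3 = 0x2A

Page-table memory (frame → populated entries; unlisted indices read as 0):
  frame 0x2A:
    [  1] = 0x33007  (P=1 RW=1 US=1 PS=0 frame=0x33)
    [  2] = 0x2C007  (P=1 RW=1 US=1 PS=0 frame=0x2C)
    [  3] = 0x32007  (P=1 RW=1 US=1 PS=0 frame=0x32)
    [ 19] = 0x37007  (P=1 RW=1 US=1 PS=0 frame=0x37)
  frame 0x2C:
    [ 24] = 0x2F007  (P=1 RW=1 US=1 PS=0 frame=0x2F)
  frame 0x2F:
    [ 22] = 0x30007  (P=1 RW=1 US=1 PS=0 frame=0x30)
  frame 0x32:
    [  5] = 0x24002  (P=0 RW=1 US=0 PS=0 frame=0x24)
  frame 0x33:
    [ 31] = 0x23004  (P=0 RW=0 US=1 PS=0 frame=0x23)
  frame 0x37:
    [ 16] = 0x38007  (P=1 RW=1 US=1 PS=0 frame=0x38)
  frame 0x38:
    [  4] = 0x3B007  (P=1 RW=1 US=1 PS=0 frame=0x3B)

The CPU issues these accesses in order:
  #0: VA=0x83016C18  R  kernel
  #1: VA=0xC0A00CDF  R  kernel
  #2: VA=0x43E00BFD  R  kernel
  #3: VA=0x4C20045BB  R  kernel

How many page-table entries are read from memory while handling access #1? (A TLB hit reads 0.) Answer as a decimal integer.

Walk each access:
#0 VA=0x83016C18 (r,kernel):
  L0 @0x2A[2] → 0x2C007  P=1,RW=1,US=1,PS=0
  L1 @0x2C[24] → 0x2F007  P=1,RW=1,US=1,PS=0
  L2 @0x2F[22] → 0x30007  P=1,RW=1,US=1,PS=0
  → PA=0x30C18  (3 entries read)
#1 VA=0xC0A00CDF (r,kernel):
  L0 @0x2A[3] → 0x32007  P=1,RW=1,US=1,PS=0
  L1 @0x32[5] → 0x24002  P=0,RW=1,US=0,PS=0
  ✗ PAGE_NOT_PRESENT  [2 reads]
#2 VA=0x43E00BFD (r,kernel):
  L0 @0x2A[1] → 0x33007  P=1,RW=1,US=1,PS=0
  L1 @0x33[31] → 0x23004  P=0,RW=0,US=1,PS=0
  ✗ PAGE_NOT_PRESENT  [2 reads]
#3 VA=0x4C20045BB (r,kernel):
  L0 @0x2A[19] → 0x37007  P=1,RW=1,US=1,PS=0
  L1 @0x37[16] → 0x38007  P=1,RW=1,US=1,PS=0
  L2 @0x38[4] → 0x3B007  P=1,RW=1,US=1,PS=0
  → PA=0x3B5BB  (3 entries read)

Entries read for #1: 2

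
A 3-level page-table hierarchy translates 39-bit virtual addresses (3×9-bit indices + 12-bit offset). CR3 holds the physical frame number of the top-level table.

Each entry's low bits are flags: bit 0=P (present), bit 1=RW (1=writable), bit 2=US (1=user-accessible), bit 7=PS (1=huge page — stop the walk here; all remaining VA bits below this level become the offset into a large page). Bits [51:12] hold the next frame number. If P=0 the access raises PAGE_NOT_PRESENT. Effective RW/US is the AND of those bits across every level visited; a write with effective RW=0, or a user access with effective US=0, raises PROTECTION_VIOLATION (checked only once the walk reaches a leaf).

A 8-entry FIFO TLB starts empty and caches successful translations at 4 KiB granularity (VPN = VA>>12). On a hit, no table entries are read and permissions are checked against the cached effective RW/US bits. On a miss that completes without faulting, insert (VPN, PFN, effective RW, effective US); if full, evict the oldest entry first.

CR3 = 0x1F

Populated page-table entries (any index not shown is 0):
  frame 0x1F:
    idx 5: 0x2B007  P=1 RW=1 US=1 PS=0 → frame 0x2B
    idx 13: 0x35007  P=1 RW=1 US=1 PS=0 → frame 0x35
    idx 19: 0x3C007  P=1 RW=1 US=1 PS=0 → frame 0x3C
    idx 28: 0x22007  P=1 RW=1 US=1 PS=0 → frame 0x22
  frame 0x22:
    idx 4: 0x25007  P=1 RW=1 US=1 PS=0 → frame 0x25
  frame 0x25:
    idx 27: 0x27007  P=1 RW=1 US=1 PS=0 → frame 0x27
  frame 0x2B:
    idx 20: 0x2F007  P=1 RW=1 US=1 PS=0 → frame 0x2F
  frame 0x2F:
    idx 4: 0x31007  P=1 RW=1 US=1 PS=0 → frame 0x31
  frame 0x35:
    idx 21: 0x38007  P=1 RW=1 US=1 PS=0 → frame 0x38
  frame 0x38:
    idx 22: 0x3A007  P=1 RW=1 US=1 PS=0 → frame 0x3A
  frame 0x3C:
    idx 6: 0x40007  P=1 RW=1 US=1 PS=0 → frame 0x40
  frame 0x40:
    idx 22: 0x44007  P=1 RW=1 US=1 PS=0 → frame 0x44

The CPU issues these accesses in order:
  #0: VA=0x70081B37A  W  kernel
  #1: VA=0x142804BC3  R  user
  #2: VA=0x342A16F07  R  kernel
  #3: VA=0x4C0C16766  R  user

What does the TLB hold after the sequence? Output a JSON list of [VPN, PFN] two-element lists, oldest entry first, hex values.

Per-access translation:
#0 VA=0x70081B37A (w,kernel):
  L0 @0x1F[28] → 0x22007  P=1,RW=1,US=1,PS=0
  L1 @0x22[4] → 0x25007  P=1,RW=1,US=1,PS=0
  L2 @0x25[27] → 0x27007  P=1,RW=1,US=1,PS=0
  → PA=0x2737A  (3 entries read)
#1 VA=0x142804BC3 (r,user):
  L0 @0x1F[5] → 0x2B007  P=1,RW=1,US=1,PS=0
  L1 @0x2B[20] → 0x2F007  P=1,RW=1,US=1,PS=0
  L2 @0x2F[4] → 0x31007  P=1,RW=1,US=1,PS=0
  → PA=0x31BC3  (3 entries read)
#2 VA=0x342A16F07 (r,kernel):
  L0 @0x1F[13] → 0x35007  P=1,RW=1,US=1,PS=0
  L1 @0x35[21] → 0x38007  P=1,RW=1,US=1,PS=0
  L2 @0x38[22] → 0x3A007  P=1,RW=1,US=1,PS=0
  → PA=0x3AF07  (3 entries read)
#3 VA=0x4C0C16766 (r,user):
  L0 @0x1F[19] → 0x3C007  P=1,RW=1,US=1,PS=0
  L1 @0x3C[6] → 0x40007  P=1,RW=1,US=1,PS=0
  L2 @0x40[22] → 0x44007  P=1,RW=1,US=1,PS=0
  → PA=0x44766  (3 entries read)

TLB: [["0x70081B", "0x27"], ["0x142804", "0x31"], ["0x342A16", "0x3A"], ["0x4C0C16", "0x44"]]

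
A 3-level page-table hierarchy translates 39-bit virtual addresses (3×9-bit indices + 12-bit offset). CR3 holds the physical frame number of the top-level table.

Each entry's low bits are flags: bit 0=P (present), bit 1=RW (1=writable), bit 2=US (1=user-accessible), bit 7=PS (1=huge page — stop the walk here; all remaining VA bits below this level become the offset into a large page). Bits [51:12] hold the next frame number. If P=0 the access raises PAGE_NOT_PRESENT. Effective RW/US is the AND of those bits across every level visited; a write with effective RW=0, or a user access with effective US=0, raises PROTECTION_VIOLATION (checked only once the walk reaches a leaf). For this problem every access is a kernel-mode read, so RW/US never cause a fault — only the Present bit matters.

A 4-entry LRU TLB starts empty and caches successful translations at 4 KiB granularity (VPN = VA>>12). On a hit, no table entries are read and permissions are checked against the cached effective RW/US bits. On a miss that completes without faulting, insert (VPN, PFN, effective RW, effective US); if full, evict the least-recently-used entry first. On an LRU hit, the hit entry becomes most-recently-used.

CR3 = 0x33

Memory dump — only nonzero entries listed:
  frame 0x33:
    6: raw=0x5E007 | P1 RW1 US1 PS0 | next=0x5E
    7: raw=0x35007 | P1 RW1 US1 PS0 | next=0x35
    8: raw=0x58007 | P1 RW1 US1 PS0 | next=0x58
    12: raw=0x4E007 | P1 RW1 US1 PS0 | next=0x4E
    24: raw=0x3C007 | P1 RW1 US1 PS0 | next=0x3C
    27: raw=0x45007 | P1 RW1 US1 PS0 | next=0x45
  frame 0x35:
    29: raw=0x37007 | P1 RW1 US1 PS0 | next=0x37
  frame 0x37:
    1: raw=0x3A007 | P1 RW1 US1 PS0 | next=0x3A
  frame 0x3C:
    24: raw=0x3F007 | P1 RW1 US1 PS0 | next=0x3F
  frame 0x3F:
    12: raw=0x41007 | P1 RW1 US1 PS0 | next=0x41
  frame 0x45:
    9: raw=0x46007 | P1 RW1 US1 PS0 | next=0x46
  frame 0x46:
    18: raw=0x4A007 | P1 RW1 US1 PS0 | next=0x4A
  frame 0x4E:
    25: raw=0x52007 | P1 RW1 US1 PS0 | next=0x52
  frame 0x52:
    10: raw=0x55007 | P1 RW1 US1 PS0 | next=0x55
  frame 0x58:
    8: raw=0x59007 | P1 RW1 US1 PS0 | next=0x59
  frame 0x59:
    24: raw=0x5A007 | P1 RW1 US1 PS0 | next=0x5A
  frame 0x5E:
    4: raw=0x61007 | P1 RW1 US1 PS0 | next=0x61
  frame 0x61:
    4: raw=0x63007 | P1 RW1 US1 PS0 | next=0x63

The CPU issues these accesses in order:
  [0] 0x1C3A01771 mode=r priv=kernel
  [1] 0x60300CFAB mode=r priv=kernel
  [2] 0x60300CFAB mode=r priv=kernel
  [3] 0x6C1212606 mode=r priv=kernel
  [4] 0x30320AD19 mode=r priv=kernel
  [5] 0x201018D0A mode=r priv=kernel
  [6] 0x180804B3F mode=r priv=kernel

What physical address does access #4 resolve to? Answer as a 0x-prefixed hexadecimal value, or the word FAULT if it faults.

Walk each access:
#0 VA=0x1C3A01771 (r,kernel):
  lvl0: tbl 0x33, slot 7 ⇒ 0x35007 (P1/RW1/US1/PS0)
  lvl1: tbl 0x35, slot 29 ⇒ 0x37007 (P1/RW1/US1/PS0)
  lvl2: tbl 0x37, slot 1 ⇒ 0x3A007 (P1/RW1/US1/PS0)
  ✓ 0x3A771  — 3 lookups
#1 VA=0x60300CFAB (r,kernel):
  lvl0: tbl 0x33, slot 24 ⇒ 0x3C007 (P1/RW1/US1/PS0)
  lvl1: tbl 0x3C, slot 24 ⇒ 0x3F007 (P1/RW1/US1/PS0)
  lvl2: tbl 0x3F, slot 12 ⇒ 0x41007 (P1/RW1/US1/PS0)
  ✓ 0x41FAB  — 3 lookups
#2 VA=0x60300CFAB (r,kernel):
  TLB hit vpn=0x60300C → PA=0x41FAB
#3 VA=0x6C1212606 (r,kernel):
  lvl0: tbl 0x33, slot 27 ⇒ 0x45007 (P1/RW1/US1/PS0)
  lvl1: tbl 0x45, slot 9 ⇒ 0x46007 (P1/RW1/US1/PS0)
  lvl2: tbl 0x46, slot 18 ⇒ 0x4A007 (P1/RW1/US1/PS0)
  ✓ 0x4A606  — 3 lookups
#4 VA=0x30320AD19 (r,kernel):
  lvl0: tbl 0x33, slot 12 ⇒ 0x4E007 (P1/RW1/US1/PS0)
  lvl1: tbl 0x4E, slot 25 ⇒ 0x52007 (P1/RW1/US1/PS0)
  lvl2: tbl 0x52, slot 10 ⇒ 0x55007 (P1/RW1/US1/PS0)
  ✓ 0x55D19  — 3 lookups
#5 VA=0x201018D0A (r,kernel):
  lvl0: tbl 0x33, slot 8 ⇒ 0x58007 (P1/RW1/US1/PS0)
  lvl1: tbl 0x58, slot 8 ⇒ 0x59007 (P1/RW1/US1/PS0)
  lvl2: tbl 0x59, slot 24 ⇒ 0x5A007 (P1/RW1/US1/PS0)
  ✓ 0x5AD0A  — 3 lookups
#6 VA=0x180804B3F (r,kernel):
  lvl0: tbl 0x33, slot 6 ⇒ 0x5E007 (P1/RW1/US1/PS0)
  lvl1: tbl 0x5E, slot 4 ⇒ 0x61007 (P1/RW1/US1/PS0)
  lvl2: tbl 0x61, slot 4 ⇒ 0x63007 (P1/RW1/US1/PS0)
  ✓ 0x63B3F  — 3 lookups

Access #4 PA: 0x55D19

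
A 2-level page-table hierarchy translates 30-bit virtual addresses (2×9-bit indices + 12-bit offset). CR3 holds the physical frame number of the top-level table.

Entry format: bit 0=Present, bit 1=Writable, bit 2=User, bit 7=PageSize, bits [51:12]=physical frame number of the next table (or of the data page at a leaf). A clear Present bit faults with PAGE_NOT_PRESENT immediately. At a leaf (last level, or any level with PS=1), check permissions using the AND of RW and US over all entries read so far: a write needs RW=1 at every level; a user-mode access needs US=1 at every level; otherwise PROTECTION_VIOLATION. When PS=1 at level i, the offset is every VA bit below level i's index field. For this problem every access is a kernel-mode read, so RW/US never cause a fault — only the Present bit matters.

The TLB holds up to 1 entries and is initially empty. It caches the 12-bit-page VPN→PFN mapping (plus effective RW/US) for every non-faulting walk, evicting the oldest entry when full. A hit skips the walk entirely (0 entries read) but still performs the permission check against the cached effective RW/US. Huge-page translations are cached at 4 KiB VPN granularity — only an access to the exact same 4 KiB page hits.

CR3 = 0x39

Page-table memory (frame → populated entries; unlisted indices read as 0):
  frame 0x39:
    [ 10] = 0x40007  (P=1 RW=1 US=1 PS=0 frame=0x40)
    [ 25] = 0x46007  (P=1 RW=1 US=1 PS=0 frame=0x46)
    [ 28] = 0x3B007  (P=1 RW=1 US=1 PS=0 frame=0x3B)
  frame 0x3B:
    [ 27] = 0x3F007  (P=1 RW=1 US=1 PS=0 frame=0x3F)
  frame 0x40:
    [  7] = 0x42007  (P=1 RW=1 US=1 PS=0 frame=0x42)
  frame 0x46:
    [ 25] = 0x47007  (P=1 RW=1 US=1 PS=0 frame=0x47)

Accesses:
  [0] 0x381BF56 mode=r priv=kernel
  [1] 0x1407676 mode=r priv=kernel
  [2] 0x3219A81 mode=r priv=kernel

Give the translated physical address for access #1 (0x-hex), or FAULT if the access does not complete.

Per-access translation:
#0 VA=0x381BF56 (r,kernel):
  [0] read 0x39 idx=28: raw=0x3B007 flags P=1 W=1 U=1 S=0
  [1] read 0x3B idx=27: raw=0x3F007 flags P=1 W=1 U=1 S=0
  ✓ 0x3FF56  — 2 lookups
#1 VA=0x1407676 (r,kernel):
  [0] read 0x39 idx=10: raw=0x40007 flags P=1 W=1 U=1 S=0
  [1] read 0x40 idx=7: raw=0x42007 flags P=1 W=1 U=1 S=0
  ✓ 0x42676  — 2 lookups
#2 VA=0x3219A81 (r,kernel):
  [0] read 0x39 idx=25: raw=0x46007 flags P=1 W=1 U=1 S=0
  [1] read 0x46 idx=25: raw=0x47007 flags P=1 W=1 U=1 S=0
  ✓ 0x47A81  — 2 lookups

Access #1 PA: 0x42676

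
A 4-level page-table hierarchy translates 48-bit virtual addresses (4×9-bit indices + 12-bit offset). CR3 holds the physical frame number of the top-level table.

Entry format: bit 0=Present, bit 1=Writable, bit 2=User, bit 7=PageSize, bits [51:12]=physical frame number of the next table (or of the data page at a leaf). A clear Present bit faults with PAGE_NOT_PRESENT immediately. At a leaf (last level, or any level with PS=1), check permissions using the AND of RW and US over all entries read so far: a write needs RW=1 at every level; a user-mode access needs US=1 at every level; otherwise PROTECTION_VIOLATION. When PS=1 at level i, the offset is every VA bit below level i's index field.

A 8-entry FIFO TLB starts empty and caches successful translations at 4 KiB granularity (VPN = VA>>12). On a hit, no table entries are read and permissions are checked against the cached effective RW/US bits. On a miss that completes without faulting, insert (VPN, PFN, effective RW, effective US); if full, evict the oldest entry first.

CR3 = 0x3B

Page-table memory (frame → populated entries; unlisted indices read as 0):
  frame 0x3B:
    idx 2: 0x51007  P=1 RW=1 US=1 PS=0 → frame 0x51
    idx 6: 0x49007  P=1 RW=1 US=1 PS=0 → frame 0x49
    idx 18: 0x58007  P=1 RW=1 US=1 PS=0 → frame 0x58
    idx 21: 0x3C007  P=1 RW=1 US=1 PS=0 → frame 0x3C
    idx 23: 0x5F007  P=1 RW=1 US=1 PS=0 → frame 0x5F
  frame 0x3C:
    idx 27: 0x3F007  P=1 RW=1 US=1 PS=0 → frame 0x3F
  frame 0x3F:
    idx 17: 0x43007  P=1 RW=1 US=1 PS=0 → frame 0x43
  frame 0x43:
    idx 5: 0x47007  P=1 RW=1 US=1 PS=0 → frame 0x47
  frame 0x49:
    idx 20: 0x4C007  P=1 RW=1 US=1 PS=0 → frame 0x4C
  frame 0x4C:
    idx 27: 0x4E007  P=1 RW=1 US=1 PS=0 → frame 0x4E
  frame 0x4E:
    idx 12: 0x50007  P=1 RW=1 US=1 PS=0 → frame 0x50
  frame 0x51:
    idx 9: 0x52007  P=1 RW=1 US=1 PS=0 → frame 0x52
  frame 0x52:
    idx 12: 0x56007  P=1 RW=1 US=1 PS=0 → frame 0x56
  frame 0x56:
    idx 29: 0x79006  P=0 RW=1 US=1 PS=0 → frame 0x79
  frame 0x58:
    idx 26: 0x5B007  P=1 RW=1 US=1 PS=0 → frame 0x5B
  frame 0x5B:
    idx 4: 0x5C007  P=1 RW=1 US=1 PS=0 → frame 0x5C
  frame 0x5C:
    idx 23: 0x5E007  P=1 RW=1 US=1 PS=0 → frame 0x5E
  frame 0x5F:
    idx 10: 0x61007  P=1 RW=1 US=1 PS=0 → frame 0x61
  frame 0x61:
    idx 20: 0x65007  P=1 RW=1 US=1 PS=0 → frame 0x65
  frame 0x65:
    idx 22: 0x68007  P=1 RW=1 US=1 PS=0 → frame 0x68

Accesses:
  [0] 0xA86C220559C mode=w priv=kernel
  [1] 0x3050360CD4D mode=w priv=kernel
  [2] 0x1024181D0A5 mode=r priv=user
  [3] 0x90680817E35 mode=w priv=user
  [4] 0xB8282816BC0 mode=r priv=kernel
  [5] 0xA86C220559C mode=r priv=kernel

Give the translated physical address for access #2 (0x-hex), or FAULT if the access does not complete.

Per-access translation:
#0 VA=0xA86C220559C (w,kernel):
  L0 @0x3B[21] → 0x3C007  P=1,RW=1,US=1,PS=0
  L1 @0x3C[27] → 0x3F007  P=1,RW=1,US=1,PS=0
  L2 @0x3F[17] → 0x43007  P=1,RW=1,US=1,PS=0
  L3 @0x43[5] → 0x47007  P=1,RW=1,US=1,PS=0
  ⇒ phys 0x4759C  [4 reads]
#1 VA=0x3050360CD4D (w,kernel):
  L0 @0x3B[6] → 0x49007  P=1,RW=1,US=1,PS=0
  L1 @0x49[20] → 0x4C007  P=1,RW=1,US=1,PS=0
  L2 @0x4C[27] → 0x4E007  P=1,RW=1,US=1,PS=0
  L3 @0x4E[12] → 0x50007  P=1,RW=1,US=1,PS=0
  ⇒ phys 0x50D4D  [4 reads]
#2 VA=0x1024181D0A5 (r,user):
  L0 @0x3B[2] → 0x51007  P=1,RW=1,US=1,PS=0
  L1 @0x51[9] → 0x52007  P=1,RW=1,US=1,PS=0
  L2 @0x52[12] → 0x56007  P=1,RW=1,US=1,PS=0
  L3 @0x56[29] → 0x79006  P=0,RW=1,US=1,PS=0
  ✗ PAGE_NOT_PRESENT  [4 reads]
#3 VA=0x90680817E35 (w,user):
  L0 @0x3B[18] → 0x58007  P=1,RW=1,US=1,PS=0
  L1 @0x58[26] → 0x5B007  P=1,RW=1,US=1,PS=0
  L2 @0x5B[4] → 0x5C007  P=1,RW=1,US=1,PS=0
  L3 @0x5C[23] → 0x5E007  P=1,RW=1,US=1,PS=0
  ⇒ phys 0x5EE35  [4 reads]
#4 VA=0xB8282816BC0 (r,kernel):
  L0 @0x3B[23] → 0x5F007  P=1,RW=1,US=1,PS=0
  L1 @0x5F[10] → 0x61007  P=1,RW=1,US=1,PS=0
  L2 @0x61[20] → 0x65007  P=1,RW=1,US=1,PS=0
  L3 @0x65[22] → 0x68007  P=1,RW=1,US=1,PS=0
  ⇒ phys 0x68BC0  [4 reads]
#5 VA=0xA86C220559C (r,kernel):
  TLB hit vpn=0xA86C2205 → PA=0x4759C

Access #2 PA: FAULT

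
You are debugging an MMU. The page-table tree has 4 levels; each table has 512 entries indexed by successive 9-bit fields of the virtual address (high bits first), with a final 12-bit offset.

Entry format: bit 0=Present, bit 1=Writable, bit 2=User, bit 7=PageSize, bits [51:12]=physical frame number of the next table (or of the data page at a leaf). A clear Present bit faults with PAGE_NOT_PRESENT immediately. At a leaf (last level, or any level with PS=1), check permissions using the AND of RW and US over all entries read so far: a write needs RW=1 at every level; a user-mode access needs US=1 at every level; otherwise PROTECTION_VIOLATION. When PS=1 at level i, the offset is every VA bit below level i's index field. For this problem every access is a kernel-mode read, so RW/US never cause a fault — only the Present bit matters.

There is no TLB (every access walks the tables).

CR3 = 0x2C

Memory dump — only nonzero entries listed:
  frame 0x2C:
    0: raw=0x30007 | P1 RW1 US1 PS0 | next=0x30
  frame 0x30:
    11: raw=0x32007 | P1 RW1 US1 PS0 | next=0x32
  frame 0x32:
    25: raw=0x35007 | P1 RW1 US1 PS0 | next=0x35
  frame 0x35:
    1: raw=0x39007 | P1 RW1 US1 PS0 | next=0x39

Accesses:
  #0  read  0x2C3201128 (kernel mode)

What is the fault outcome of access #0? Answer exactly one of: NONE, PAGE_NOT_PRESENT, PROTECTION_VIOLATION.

Walk each access:
#0 VA=0x2C3201128 (r,kernel):
  L0 @0x2C[0] → 0x30007  P=1,RW=1,US=1,PS=0
  L1 @0x30[11] → 0x32007  P=1,RW=1,US=1,PS=0
  L2 @0x32[25] → 0x35007  P=1,RW=1,US=1,PS=0
  L3 @0x35[1] → 0x39007  P=1,RW=1,US=1,PS=0
  → PA=0x39128  (4 entries read)

Access #0 fault: NONE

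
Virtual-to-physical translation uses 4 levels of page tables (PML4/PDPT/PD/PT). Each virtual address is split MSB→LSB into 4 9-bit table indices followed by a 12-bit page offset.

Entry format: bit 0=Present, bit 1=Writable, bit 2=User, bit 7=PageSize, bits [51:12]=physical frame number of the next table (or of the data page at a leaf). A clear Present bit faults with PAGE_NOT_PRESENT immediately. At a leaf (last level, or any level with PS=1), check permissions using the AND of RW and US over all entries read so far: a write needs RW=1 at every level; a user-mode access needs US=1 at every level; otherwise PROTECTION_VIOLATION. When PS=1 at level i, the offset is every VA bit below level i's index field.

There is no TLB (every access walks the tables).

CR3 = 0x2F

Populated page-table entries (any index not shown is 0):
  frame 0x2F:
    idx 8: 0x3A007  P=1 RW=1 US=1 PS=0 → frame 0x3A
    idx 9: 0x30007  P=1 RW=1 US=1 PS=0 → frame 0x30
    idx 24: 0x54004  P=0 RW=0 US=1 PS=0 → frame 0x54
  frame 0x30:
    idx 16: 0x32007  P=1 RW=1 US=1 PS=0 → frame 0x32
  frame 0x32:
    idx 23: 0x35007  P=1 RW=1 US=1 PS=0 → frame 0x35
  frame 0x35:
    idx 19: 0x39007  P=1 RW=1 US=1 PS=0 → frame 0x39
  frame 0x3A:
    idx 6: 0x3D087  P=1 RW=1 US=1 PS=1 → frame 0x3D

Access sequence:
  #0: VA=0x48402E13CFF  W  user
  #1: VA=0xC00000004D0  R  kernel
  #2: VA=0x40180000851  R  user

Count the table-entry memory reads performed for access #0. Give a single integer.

Per-access translation:
#0 VA=0x48402E13CFF (w,user):
  L0: frame=0x2F idx=9 entry=0x30007 [P=1 RW=1 US=1 PS=0]
  L1: frame=0x30 idx=16 entry=0x32007 [P=1 RW=1 US=1 PS=0]
  L2: frame=0x32 idx=23 entry=0x35007 [P=1 RW=1 US=1 PS=0]
  L3: frame=0x35 idx=19 entry=0x39007 [P=1 RW=1 US=1 PS=0]
  ✓ 0x39CFF  — 4 lookups
#1 VA=0xC00000004D0 (r,kernel):
  L0: frame=0x2F idx=24 entry=0x54004 [P=0 RW=0 US=1 PS=0]
  → PAGE_NOT_PRESENT  (1 entries read)
#2 VA=0x40180000851 (r,user):
  L0: frame=0x2F idx=8 entry=0x3A007 [P=1 RW=1 US=1 PS=0]
  L1: frame=0x3A idx=6 entry=0x3D087 [P=1 RW=1 US=1 PS=1]
  ✓ 0x3D851 (huge @L1)  — 2 lookups

Entries read for #0: 4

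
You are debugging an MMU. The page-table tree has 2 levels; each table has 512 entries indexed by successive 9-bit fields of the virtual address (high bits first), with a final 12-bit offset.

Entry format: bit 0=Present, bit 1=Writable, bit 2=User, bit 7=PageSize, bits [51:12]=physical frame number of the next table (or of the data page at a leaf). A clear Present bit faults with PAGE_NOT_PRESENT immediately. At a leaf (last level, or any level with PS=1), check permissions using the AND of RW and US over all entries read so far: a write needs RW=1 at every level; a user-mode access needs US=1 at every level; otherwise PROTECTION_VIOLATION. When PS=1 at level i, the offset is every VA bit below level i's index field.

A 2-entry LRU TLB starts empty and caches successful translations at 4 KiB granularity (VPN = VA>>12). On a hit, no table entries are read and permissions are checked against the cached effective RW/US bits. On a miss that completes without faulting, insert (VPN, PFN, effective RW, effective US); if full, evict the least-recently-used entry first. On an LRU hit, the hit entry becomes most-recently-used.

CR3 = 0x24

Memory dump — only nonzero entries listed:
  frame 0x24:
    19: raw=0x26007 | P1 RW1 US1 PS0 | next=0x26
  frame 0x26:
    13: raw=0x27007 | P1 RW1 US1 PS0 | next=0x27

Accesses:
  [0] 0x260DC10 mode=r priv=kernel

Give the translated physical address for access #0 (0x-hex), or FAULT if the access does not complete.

Trace:
#0 VA=0x260DC10 (r,kernel):
  L0 @0x24[19] → 0x26007  P=1,RW=1,US=1,PS=0
  L1 @0x26[13] → 0x27007  P=1,RW=1,US=1,PS=0
  → PA=0x27C10  (2 entries read)

Access #0 PA: 0x27C10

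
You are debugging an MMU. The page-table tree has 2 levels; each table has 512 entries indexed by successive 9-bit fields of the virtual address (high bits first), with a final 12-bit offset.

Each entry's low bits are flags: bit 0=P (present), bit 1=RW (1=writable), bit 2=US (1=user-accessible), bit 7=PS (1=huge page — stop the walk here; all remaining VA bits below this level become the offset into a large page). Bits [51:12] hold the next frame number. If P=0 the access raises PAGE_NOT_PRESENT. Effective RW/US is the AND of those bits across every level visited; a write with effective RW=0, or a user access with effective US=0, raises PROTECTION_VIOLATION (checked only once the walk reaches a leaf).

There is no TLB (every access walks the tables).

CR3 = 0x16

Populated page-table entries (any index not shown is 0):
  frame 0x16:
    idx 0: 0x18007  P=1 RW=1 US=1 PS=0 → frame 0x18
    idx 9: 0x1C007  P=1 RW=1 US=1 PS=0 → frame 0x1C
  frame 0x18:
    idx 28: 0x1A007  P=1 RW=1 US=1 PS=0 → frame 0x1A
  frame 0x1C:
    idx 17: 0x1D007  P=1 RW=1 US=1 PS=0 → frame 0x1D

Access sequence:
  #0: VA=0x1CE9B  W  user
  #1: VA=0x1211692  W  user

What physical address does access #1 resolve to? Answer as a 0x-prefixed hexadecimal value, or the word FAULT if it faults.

Trace:
#0 VA=0x1CE9B (w,user):
  [0] read 0x16 idx=0: raw=0x18007 flags P=1 W=1 U=1 S=0
  [1] read 0x18 idx=28: raw=0x1A007 flags P=1 W=1 U=1 S=0
  → PA=0x1AE9B  (2 entries read)
#1 VA=0x1211692 (w,user):
  [0] read 0x16 idx=9: raw=0x1C007 flags P=1 W=1 U=1 S=0
  [1] read 0x1C idx=17: raw=0x1D007 flags P=1 W=1 U=1 S=0
  → PA=0x1D692  (2 entries read)

Access #1 PA: 0x1D692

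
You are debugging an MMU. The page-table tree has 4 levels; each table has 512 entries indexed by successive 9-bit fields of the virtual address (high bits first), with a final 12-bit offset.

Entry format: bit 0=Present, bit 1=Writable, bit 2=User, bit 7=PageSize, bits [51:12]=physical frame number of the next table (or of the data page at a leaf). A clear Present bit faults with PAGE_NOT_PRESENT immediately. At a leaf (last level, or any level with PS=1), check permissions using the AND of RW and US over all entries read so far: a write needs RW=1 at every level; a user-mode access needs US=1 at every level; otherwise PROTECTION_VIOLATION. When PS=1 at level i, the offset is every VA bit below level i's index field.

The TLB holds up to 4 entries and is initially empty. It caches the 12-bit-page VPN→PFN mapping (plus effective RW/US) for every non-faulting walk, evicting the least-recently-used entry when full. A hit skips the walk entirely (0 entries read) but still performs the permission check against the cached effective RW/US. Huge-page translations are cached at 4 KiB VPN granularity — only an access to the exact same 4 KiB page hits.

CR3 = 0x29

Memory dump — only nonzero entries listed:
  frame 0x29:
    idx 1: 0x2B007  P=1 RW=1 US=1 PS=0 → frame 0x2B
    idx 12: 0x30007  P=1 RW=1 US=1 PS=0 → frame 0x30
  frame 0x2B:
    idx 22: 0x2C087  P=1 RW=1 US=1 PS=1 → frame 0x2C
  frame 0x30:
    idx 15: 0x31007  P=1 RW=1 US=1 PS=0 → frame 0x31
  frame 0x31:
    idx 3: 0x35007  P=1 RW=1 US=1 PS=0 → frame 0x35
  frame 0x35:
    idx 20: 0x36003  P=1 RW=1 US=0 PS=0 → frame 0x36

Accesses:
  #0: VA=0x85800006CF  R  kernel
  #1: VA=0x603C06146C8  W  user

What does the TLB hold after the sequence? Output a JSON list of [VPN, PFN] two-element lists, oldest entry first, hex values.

Trace:
#0 VA=0x85800006CF (r,kernel):
  L0: frame=0x29 idx=1 entry=0x2B007 [P=1 RW=1 US=1 PS=0]
  L1: frame=0x2B idx=22 entry=0x2C087 [P=1 RW=1 US=1 PS=1]
  → PA=0x2C6CF (huge @L1)  (2 entries read)
#1 VA=0x603C06146C8 (w,user):
  L0: frame=0x29 idx=12 entry=0x30007 [P=1 RW=1 US=1 PS=0]
  L1: frame=0x30 idx=15 entry=0x31007 [P=1 RW=1 US=1 PS=0]
  L2: frame=0x31 idx=3 entry=0x35007 [P=1 RW=1 US=1 PS=0]
  L3: frame=0x35 idx=20 entry=0x36003 [P=1 RW=1 US=0 PS=0]
  → PROTECTION_VIOLATION  (4 entries read)

TLB: [["0x8580000", "0x2C"]]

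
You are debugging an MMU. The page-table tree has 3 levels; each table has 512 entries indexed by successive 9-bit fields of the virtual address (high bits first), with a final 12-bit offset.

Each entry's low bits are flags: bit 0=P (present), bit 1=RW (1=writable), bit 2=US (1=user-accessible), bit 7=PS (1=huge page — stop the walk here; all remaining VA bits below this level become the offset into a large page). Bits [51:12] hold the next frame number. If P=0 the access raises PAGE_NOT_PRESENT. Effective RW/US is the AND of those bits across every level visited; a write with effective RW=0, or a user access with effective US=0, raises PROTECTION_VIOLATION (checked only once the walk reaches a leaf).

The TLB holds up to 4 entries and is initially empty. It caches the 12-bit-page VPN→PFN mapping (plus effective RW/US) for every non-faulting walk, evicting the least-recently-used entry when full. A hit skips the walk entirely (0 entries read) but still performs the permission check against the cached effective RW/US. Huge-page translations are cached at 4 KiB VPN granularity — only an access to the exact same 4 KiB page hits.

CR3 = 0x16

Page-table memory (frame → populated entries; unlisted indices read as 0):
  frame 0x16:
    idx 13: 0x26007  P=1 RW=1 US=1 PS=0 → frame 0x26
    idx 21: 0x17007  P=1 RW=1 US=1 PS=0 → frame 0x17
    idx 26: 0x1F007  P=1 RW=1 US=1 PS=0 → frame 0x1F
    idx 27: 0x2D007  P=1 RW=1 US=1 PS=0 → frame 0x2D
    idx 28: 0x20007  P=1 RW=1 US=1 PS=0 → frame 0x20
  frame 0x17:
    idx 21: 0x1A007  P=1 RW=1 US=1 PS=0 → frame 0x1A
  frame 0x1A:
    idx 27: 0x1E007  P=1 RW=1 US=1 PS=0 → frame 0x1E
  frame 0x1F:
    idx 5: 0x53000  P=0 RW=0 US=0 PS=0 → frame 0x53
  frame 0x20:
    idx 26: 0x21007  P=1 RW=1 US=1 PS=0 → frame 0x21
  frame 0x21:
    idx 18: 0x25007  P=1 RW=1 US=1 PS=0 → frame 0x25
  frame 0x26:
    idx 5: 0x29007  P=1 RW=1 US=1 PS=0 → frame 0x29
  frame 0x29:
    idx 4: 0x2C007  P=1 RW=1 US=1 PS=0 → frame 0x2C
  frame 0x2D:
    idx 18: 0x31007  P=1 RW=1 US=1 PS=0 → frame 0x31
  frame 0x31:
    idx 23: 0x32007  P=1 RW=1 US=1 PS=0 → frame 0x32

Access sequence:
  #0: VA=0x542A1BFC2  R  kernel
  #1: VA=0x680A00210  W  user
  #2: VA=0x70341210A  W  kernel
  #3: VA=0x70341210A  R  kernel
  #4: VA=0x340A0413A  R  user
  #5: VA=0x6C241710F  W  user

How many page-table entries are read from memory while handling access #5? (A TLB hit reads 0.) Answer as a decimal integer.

Walk each access:
#0 VA=0x542A1BFC2 (r,kernel):
  L0: frame=0x16 idx=21 entry=0x17007 [P=1 RW=1 US=1 PS=0]
  L1: frame=0x17 idx=21 entry=0x1A007 [P=1 RW=1 US=1 PS=0]
  L2: frame=0x1A idx=27 entry=0x1E007 [P=1 RW=1 US=1 PS=0]
  → PA=0x1EFC2  (3 entries read)
#1 VA=0x680A00210 (w,user):
  L0: frame=0x16 idx=26 entry=0x1F007 [P=1 RW=1 US=1 PS=0]
  L1: frame=0x1F idx=5 entry=0x53000 [P=0 RW=0 US=0 PS=0]
  ✗ PAGE_NOT_PRESENT  [2 reads]
#2 VA=0x70341210A (w,kernel):
  L0: frame=0x16 idx=28 entry=0x20007 [P=1 RW=1 US=1 PS=0]
  L1: frame=0x20 idx=26 entry=0x21007 [P=1 RW=1 US=1 PS=0]
  L2: frame=0x21 idx=18 entry=0x25007 [P=1 RW=1 US=1 PS=0]
  → PA=0x2510A  (3 entries read)
#3 VA=0x70341210A (r,kernel):
  TLB hit vpn=0x703412 → PA=0x2510A
#4 VA=0x340A0413A (r,user):
  L0: frame=0x16 idx=13 entry=0x26007 [P=1 RW=1 US=1 PS=0]
  L1: frame=0x26 idx=5 entry=0x29007 [P=1 RW=1 US=1 PS=0]
  L2: frame=0x29 idx=4 entry=0x2C007 [P=1 RW=1 US=1 PS=0]
  → PA=0x2C13A  (3 entries read)
#5 VA=0x6C241710F (w,user):
  L0: frame=0x16 idx=27 entry=0x2D007 [P=1 RW=1 US=1 PS=0]
  L1: frame=0x2D idx=18 entry=0x31007 [P=1 RW=1 US=1 PS=0]
  L2: frame=0x31 idx=23 entry=0x32007 [P=1 RW=1 US=1 PS=0]
  → PA=0x3210F  (3 entries read)

Entries read for #5: 3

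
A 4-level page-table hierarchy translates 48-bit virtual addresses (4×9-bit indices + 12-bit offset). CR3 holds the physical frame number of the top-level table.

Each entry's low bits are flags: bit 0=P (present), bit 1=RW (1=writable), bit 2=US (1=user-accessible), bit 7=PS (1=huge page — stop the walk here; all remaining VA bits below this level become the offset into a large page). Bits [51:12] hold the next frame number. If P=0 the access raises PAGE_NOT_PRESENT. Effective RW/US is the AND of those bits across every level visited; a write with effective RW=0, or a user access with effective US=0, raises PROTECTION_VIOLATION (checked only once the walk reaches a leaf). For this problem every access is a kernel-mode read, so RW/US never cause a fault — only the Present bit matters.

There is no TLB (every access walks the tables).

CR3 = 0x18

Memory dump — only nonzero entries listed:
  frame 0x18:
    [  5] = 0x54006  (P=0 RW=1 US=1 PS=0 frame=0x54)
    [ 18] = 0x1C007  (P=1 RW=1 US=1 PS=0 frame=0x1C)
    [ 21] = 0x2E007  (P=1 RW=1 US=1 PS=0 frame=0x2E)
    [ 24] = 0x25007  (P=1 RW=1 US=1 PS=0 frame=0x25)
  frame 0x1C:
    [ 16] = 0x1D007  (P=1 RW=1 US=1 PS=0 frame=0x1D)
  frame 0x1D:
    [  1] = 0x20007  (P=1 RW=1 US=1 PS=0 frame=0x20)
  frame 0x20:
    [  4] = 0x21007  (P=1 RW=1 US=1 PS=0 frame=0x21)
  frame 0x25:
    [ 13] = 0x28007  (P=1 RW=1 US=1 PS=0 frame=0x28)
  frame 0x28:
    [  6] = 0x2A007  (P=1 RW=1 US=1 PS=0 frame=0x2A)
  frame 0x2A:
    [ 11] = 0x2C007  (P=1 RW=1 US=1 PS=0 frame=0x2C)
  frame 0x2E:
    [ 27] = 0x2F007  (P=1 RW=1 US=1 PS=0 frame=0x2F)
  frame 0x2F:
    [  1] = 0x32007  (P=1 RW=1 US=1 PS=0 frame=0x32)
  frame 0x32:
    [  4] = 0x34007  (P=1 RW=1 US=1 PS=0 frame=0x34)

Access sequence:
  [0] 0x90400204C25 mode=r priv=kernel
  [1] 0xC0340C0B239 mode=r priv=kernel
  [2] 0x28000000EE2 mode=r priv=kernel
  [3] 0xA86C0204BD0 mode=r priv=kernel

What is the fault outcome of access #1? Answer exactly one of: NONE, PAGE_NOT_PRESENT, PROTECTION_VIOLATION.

Per-access translation:
#0 VA=0x90400204C25 (r,kernel):
  lvl0: tbl 0x18, slot 18 ⇒ 0x1C007 (P1/RW1/US1/PS0)
  lvl1: tbl 0x1C, slot 16 ⇒ 0x1D007 (P1/RW1/US1/PS0)
  lvl2: tbl 0x1D, slot 1 ⇒ 0x20007 (P1/RW1/US1/PS0)
  lvl3: tbl 0x20, slot 4 ⇒ 0x21007 (P1/RW1/US1/PS0)
  ⇒ phys 0x21C25  [4 reads]
#1 VA=0xC0340C0B239 (r,kernel):
  lvl0: tbl 0x18, slot 24 ⇒ 0x25007 (P1/RW1/US1/PS0)
  lvl1: tbl 0x25, slot 13 ⇒ 0x28007 (P1/RW1/US1/PS0)
  lvl2: tbl 0x28, slot 6 ⇒ 0x2A007 (P1/RW1/US1/PS0)
  lvl3: tbl 0x2A, slot 11 ⇒ 0x2C007 (P1/RW1/US1/PS0)
  ⇒ phys 0x2C239  [4 reads]
#2 VA=0x28000000EE2 (r,kernel):
  lvl0: tbl 0x18, slot 5 ⇒ 0x54006 (P0/RW1/US1/PS0)
  ✗ PAGE_NOT_PRESENT  [1 reads]
#3 VA=0xA86C0204BD0 (r,kernel):
  lvl0: tbl 0x18, slot 21 ⇒ 0x2E007 (P1/RW1/US1/PS0)
  lvl1: tbl 0x2E, slot 27 ⇒ 0x2F007 (P1/RW1/US1/PS0)
  lvl2: tbl 0x2F, slot 1 ⇒ 0x32007 (P1/RW1/US1/PS0)
  lvl3: tbl 0x32, slot 4 ⇒ 0x34007 (P1/RW1/US1/PS0)
  ⇒ phys 0x34BD0  [4 reads]

Access #1 fault: NONE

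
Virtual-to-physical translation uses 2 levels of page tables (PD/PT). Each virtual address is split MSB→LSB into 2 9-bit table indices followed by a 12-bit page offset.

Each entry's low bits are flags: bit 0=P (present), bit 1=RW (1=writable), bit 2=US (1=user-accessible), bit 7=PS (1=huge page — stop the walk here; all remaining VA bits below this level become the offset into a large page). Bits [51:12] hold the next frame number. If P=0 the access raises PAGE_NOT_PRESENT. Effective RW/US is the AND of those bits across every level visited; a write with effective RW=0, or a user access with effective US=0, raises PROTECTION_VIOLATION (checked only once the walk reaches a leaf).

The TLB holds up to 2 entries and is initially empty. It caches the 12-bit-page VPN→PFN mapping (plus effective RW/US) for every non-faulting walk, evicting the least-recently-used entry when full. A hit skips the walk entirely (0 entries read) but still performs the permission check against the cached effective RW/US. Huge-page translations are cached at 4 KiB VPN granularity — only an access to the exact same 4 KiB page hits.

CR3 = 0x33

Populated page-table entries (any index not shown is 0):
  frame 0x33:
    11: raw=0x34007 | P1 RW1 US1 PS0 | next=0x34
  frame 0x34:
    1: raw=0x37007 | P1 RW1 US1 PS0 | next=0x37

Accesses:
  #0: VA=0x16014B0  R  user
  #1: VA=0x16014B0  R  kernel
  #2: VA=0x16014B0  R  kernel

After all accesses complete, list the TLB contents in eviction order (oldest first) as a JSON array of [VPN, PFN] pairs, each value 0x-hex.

Trace:
#0 VA=0x16014B0 (r,user):
  L0 @0x33[11] → 0x34007  P=1,RW=1,US=1,PS=0
  L1 @0x34[1] → 0x37007  P=1,RW=1,US=1,PS=0
  ⇒ phys 0x374B0  [2 reads]
#1 VA=0x16014B0 (r,kernel):
  TLB hit vpn=0x1601 → PA=0x374B0
#2 VA=0x16014B0 (r,kernel):
  TLB hit vpn=0x1601 → PA=0x374B0

TLB: [["0x1601", "0x37"]]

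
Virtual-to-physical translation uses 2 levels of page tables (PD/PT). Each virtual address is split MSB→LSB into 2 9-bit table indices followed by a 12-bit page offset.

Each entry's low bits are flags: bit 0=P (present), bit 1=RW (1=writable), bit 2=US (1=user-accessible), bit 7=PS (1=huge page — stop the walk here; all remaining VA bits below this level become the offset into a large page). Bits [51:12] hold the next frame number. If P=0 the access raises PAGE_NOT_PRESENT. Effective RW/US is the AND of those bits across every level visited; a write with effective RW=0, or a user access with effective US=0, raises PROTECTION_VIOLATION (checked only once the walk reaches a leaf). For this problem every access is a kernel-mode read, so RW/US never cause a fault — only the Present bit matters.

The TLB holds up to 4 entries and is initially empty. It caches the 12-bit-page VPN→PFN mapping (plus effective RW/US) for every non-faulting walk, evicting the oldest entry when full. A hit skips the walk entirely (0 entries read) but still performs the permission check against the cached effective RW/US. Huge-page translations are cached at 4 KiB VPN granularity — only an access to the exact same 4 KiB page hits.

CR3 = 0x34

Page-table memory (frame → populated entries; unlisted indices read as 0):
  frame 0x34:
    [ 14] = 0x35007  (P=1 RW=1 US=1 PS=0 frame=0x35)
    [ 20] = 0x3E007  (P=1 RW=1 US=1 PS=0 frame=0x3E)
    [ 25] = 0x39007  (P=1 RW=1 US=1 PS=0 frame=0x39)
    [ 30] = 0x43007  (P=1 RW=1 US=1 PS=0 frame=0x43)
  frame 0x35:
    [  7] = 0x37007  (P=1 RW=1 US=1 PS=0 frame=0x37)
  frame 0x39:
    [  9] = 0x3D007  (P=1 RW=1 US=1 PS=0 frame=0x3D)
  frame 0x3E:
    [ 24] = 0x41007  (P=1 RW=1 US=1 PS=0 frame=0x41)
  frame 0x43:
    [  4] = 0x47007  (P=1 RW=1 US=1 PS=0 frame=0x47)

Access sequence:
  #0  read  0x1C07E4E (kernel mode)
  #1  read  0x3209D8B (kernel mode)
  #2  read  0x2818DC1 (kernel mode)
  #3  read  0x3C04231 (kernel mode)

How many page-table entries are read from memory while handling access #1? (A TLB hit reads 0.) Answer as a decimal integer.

Trace:
#0 VA=0x1C07E4E (r,kernel):
  L0 @0x34[14] → 0x35007  P=1,RW=1,US=1,PS=0
  L1 @0x35[7] → 0x37007  P=1,RW=1,US=1,PS=0
  → PA=0x37E4E  (2 entries read)
#1 VA=0x3209D8B (r,kernel):
  L0 @0x34[25] → 0x39007  P=1,RW=1,US=1,PS=0
  L1 @0x39[9] → 0x3D007  P=1,RW=1,US=1,PS=0
  → PA=0x3DD8B  (2 entries read)
#2 VA=0x2818DC1 (r,kernel):
  L0 @0x34[20] → 0x3E007  P=1,RW=1,US=1,PS=0
  L1 @0x3E[24] → 0x41007  P=1,RW=1,US=1,PS=0
  → PA=0x41DC1  (2 entries read)
#3 VA=0x3C04231 (r,kernel):
  L0 @0x34[30] → 0x43007  P=1,RW=1,US=1,PS=0
  L1 @0x43[4] → 0x47007  P=1,RW=1,US=1,PS=0
  → PA=0x47231  (2 entries read)

Entries read for #1: 2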